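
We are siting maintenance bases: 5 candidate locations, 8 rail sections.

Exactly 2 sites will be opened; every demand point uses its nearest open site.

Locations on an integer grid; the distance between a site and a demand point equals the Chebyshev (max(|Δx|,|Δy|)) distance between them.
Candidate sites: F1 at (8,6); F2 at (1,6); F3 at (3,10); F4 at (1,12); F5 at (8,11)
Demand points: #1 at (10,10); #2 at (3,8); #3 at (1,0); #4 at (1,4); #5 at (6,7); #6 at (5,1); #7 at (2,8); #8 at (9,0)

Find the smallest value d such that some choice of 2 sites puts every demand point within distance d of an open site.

6

Open {F1, F2}.
  Farthest demand point is #3 at distance 6 (to F2); all others are ≤ 6.
With {F1, F3} the worst case is 7.
With {F1, F4} the worst case is 7.
No size-2 selection achieves below 6.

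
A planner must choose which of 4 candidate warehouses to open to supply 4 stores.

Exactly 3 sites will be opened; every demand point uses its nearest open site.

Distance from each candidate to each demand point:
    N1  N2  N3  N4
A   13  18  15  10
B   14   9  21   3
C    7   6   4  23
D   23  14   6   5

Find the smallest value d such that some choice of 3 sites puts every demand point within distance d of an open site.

7

Open {A, B, C}.
  Farthest demand point is N1 at distance 7 (to C); all others are ≤ 7.
With {A, C, D} the worst case is 7.
With {B, C, D} the worst case is 7.
No size-3 selection achieves below 7.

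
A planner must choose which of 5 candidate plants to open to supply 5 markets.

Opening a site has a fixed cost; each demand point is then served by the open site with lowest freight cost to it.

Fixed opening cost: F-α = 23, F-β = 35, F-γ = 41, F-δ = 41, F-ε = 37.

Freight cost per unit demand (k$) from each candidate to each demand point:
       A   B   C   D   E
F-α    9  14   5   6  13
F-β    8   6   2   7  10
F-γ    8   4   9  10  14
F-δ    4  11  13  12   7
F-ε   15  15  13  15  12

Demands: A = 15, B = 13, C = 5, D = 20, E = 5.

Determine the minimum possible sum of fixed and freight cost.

Open {F-α, F-γ, F-δ}: assign each demand point to its cheapest open site.
  A→F-δ 15×4=60, B→F-γ 13×4=52, C→F-α 5×5=25, D→F-α 20×6=120, E→F-δ 5×7=35
  freight cost 292, fixed 105 → total 397.
Compare {F-β, F-δ}: freight cost 323 + fixed 76 = 399.
Compare {F-α, F-β, F-δ}: freight cost 303 + fixed 99 = 402.
Compare {F-β, F-γ, F-δ}: freight cost 297 + fixed 117 = 414.
All other subsets cost ≥ 399. Minimum total cost: 397.

397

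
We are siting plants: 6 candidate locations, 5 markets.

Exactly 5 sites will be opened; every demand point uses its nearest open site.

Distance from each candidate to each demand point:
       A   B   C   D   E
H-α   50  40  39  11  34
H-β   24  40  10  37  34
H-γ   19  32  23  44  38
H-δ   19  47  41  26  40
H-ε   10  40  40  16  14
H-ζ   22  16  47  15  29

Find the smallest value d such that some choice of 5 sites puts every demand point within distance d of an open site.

16

Open {H-α, H-β, H-γ, H-ε, H-ζ}.
  Farthest demand point is B at distance 16 (to H-ζ); all others are ≤ 16.
With {H-α, H-β, H-δ, H-ε, H-ζ} the worst case is 16.
With {H-β, H-γ, H-δ, H-ε, H-ζ} the worst case is 16.
No size-5 selection achieves below 16.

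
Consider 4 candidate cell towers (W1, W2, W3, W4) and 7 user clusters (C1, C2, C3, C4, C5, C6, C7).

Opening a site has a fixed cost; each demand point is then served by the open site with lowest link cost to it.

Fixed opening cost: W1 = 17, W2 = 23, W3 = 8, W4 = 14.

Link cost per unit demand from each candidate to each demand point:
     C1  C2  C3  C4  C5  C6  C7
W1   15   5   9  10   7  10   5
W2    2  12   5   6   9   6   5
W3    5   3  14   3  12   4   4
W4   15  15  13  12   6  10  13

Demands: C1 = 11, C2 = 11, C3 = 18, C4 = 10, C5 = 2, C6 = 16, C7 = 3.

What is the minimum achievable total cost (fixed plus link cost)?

300

Open {W2, W3}: assign each demand point to its cheapest open site.
  C1→W2 11×2=22, C2→W3 11×3=33, C3→W2 18×5=90, C4→W3 10×3=30, C5→W2 2×9=18, C6→W3 16×4=64, C7→W3 3×4=12
  link cost 269, fixed 31 → total 300.
Compare {W2, W3, W4}: link cost 263 + fixed 45 = 308.
Compare {W1, W2, W3}: link cost 265 + fixed 48 = 313.
Compare {W1, W2, W3, W4}: link cost 263 + fixed 62 = 325.
All other subsets cost ≥ 308. Minimum total cost: 300.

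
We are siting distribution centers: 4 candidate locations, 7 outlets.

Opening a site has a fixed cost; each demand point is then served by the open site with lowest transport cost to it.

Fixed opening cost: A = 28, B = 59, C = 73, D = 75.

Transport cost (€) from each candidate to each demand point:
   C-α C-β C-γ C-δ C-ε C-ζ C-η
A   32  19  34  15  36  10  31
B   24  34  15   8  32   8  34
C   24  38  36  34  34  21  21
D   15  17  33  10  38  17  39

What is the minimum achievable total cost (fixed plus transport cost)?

Open {A}: assign each demand point to its cheapest open site.
  C-α→A 32, C-β→A 19, C-γ→A 34, C-δ→A 15, C-ε→A 36, C-ζ→A 10, C-η→A 31
  transport cost 177, fixed 28 → total 205.
Compare {B}: transport cost 155 + fixed 59 = 214.
Compare {A, B}: transport cost 137 + fixed 87 = 224.
Compare {D}: transport cost 169 + fixed 75 = 244.
All other subsets cost ≥ 214. Minimum total cost: 205.

205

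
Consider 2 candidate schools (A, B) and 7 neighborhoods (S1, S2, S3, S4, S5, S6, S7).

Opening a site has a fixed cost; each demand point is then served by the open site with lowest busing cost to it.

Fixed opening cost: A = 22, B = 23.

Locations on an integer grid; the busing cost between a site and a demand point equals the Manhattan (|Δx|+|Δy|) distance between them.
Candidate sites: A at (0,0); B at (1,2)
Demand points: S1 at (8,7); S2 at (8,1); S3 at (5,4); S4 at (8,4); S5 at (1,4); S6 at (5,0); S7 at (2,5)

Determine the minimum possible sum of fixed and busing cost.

Open {B}: assign each demand point to its cheapest open site.
  S1→B 12, S2→B 8, S3→B 6, S4→B 9, S5→B 2, S6→B 6, S7→B 4
  busing cost 47, fixed 23 → total 70.
Compare {A}: busing cost 62 + fixed 22 = 84.
Compare {A, B}: busing cost 46 + fixed 45 = 91.

70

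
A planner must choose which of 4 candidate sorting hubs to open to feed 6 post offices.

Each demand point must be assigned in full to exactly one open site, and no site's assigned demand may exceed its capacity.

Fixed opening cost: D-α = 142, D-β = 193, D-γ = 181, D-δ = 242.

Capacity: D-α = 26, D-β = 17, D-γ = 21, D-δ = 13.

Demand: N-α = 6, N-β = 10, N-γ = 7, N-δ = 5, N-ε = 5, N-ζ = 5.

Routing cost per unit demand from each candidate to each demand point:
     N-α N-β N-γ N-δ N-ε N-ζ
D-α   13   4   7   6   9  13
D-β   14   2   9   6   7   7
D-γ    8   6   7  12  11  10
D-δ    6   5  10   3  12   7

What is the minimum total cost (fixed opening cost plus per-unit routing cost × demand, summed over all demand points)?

Open {D-α, D-γ}; cheapest assignment that respects the capacities:
  D-α (cap 26, load 20): N-β, N-δ, N-ε — cost 10×4 + 5×6 + 5×9 = 115
  D-γ (cap 21, load 18): N-α, N-γ, N-ζ — cost 6×8 + 7×7 + 5×10 = 147
  Shipping 262, fixed 323 → total 585.
  Any other capacity-feasible assignment to {D-α, D-γ} ships for at least 262.
Compare {D-α, D-β}: its best feasible assignment gives total 592.
Compare {D-β, D-γ}: its best feasible assignment gives total 660.
Every other set of open sites that can feasibly serve all demand totals ≥ 592 even under its best assignment. Minimum: 585.

585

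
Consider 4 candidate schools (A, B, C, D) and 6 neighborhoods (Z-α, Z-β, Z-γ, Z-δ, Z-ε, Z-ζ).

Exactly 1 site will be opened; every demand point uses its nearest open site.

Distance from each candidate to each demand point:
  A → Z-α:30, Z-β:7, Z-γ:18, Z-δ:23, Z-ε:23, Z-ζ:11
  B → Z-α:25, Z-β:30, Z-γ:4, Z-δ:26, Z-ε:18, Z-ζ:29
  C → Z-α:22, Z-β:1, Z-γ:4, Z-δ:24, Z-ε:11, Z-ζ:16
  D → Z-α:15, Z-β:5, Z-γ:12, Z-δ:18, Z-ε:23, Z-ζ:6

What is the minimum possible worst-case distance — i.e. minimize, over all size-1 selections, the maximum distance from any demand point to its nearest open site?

23

Open {D}.
  Farthest demand point is Z-ε at distance 23 (to D); all others are ≤ 23.
With {C} the worst case is 24.
With {A} the worst case is 30.
No size-1 selection achieves below 23.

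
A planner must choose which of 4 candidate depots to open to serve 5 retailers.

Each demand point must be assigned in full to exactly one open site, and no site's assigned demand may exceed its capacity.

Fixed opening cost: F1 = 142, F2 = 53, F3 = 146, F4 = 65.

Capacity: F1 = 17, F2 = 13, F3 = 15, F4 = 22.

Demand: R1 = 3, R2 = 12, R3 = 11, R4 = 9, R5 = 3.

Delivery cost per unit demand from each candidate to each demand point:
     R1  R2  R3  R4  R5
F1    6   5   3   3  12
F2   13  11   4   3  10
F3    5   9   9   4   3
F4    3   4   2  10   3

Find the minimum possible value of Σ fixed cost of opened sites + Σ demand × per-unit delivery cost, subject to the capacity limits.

Open {F1, F2, F4}; cheapest assignment that respects the capacities:
  F1 (cap 17, load 11): R3 — cost 11×3 = 33
  F2 (cap 13, load 9): R4 — cost 9×3 = 27
  F4 (cap 22, load 18): R1, R2, R5 — cost 3×3 + 12×4 + 3×3 = 66
  Shipping 126, fixed 260 → total 386.
  Any other capacity-feasible assignment to {F1, F2, F4} ships for at least 126.
Compare {F2, F3, F4}: its best feasible assignment gives total 410.
Compare {F1, F4}: its best feasible assignment gives total 432.
Every other set of open sites that can feasibly serve all demand totals ≥ 410 even under its best assignment. Minimum: 386.

386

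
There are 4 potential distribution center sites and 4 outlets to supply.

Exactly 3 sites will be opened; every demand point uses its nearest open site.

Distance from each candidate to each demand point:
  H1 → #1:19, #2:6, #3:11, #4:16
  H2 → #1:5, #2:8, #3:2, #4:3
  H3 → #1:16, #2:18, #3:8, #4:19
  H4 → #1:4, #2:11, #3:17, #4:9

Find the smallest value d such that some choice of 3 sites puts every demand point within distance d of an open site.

6

Open {H1, H2, H3}.
  Farthest demand point is #2 at distance 6 (to H1); all others are ≤ 6.
With {H1, H2, H4} the worst case is 6.
With {H2, H3, H4} the worst case is 8.
No size-3 selection achieves below 6.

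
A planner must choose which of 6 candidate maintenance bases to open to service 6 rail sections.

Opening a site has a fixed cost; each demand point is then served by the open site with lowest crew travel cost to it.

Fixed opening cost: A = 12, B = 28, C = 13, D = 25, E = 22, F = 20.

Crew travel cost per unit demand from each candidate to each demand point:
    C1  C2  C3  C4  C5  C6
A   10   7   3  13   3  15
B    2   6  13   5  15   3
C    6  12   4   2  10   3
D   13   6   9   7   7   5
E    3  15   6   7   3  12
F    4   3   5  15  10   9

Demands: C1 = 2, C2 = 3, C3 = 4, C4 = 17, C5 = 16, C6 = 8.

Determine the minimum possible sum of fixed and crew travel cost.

Open {A, C}: assign each demand point to its cheapest open site.
  C1→C 2×6=12, C2→A 3×7=21, C3→A 4×3=12, C4→C 17×2=34, C5→A 16×3=48, C6→C 8×3=24
  crew travel cost 151, fixed 25 → total 176.
Compare {A, C, F}: crew travel cost 135 + fixed 45 = 180.
Compare {A, C, E}: crew travel cost 145 + fixed 47 = 192.
Compare {C, E, F}: crew travel cost 137 + fixed 55 = 192.
All other subsets cost ≥ 180. Minimum total cost: 176.

176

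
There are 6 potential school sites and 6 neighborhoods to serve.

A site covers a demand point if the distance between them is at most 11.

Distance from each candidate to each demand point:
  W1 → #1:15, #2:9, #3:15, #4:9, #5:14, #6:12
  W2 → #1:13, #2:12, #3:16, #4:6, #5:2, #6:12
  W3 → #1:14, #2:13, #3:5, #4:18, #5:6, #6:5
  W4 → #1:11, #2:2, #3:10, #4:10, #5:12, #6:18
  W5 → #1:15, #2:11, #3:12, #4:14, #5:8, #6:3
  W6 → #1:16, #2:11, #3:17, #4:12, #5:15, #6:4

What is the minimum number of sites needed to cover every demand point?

2

Coverage sets (demand points within 11 of each site):
  W1: {#2, #4}
  W2: {#4, #5}
  W3: {#3, #5, #6}
  W4: {#1, #2, #3, #4}
  W5: {#2, #5, #6}
  W6: {#2, #6}
No single site covers all 6 demand points.
But {W3, W4} covers everything, so the minimum is 2.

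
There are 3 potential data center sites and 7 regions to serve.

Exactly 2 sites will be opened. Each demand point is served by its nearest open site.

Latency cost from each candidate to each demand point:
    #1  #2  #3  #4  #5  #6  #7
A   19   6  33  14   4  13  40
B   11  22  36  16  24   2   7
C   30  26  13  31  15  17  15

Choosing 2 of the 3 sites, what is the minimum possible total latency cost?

77

Open {A, B}.
  #1→B 11, #2→A 6, #3→A 33, #4→A 14, #5→A 4, #6→B 2, #7→B 7  ⇒ total 77.
Compare {A, C}: total 84.
Compare {B, C}: total 86.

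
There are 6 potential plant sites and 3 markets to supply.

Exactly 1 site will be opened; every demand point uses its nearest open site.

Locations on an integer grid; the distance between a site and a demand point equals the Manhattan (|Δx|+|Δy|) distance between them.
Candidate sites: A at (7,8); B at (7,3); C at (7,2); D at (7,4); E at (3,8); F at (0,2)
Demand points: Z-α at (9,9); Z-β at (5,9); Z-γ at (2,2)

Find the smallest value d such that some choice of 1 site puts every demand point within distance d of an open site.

Open {D}.
  Farthest demand point is Z-α at distance 7 (to D); all others are ≤ 7.
With {E} the worst case is 7.
With {B} the worst case is 8.
No size-1 selection achieves below 7.

7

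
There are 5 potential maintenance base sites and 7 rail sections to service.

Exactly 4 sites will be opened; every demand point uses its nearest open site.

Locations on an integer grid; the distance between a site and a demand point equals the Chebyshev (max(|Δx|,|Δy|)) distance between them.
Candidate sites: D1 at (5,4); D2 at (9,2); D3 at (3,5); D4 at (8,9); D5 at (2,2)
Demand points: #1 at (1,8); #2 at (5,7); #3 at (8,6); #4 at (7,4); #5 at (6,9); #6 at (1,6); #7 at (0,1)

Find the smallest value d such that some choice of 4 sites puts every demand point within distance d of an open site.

Open {D1, D3, D4, D5}.
  Farthest demand point is #1 at distance 3 (to D3); all others are ≤ 3.
With {D2, D3, D4, D5} the worst case is 3.
With {D1, D2, D3, D4} the worst case is 4.
No size-4 selection achieves below 3.

3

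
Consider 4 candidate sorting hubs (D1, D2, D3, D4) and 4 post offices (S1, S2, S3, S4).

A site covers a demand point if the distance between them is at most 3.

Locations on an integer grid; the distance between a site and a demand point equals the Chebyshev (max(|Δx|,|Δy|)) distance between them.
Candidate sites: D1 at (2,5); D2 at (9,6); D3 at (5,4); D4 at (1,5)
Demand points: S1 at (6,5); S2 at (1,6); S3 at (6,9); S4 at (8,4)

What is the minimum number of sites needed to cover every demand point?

Coverage sets (demand points within 3 of each site):
  D1: {S2}
  D2: {S1, S3, S4}
  D3: {S1, S4}
  D4: {S2}
No single site covers all 4 demand points.
But {D1, D2} covers everything, so the minimum is 2.

2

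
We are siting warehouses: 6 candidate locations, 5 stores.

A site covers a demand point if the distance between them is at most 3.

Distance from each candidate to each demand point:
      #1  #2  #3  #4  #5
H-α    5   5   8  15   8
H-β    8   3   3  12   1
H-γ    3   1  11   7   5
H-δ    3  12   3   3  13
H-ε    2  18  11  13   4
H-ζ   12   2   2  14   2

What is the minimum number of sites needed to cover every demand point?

Coverage sets (demand points within 3 of each site):
  H-α: {}
  H-β: {#2, #3, #5}
  H-γ: {#1, #2}
  H-δ: {#1, #3, #4}
  H-ε: {#1}
  H-ζ: {#2, #3, #5}
No single site covers all 5 demand points.
But {H-β, H-δ} covers everything, so the minimum is 2.

2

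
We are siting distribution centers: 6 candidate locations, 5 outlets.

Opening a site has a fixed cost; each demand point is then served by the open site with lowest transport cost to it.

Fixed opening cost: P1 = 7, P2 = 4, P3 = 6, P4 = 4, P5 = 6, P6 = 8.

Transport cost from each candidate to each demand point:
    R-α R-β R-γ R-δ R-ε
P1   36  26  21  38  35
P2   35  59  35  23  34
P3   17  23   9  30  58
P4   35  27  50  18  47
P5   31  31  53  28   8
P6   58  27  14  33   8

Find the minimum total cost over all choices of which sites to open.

91

Open {P3, P4, P5}: assign each demand point to its cheapest open site.
  R-α→P3 17, R-β→P3 23, R-γ→P3 9, R-δ→P4 18, R-ε→P5 8
  transport cost 75, fixed 16 → total 91.
Compare {P3, P4, P6}: transport cost 75 + fixed 18 = 93.
Compare {P2, P3, P4, P5}: transport cost 75 + fixed 20 = 95.
Compare {P2, P3, P5}: transport cost 80 + fixed 16 = 96.
All other subsets cost ≥ 93. Minimum total cost: 91.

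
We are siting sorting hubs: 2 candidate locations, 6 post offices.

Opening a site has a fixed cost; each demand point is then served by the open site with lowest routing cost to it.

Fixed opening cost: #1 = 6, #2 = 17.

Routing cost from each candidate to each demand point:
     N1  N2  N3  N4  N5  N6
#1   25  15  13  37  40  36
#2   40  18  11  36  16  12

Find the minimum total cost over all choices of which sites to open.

Open {#1, #2}: assign each demand point to its cheapest open site.
  N1→#1 25, N2→#1 15, N3→#2 11, N4→#2 36, N5→#2 16, N6→#2 12
  routing cost 115, fixed 23 → total 138.
Compare {#2}: routing cost 133 + fixed 17 = 150.
Compare {#1}: routing cost 166 + fixed 6 = 172.

138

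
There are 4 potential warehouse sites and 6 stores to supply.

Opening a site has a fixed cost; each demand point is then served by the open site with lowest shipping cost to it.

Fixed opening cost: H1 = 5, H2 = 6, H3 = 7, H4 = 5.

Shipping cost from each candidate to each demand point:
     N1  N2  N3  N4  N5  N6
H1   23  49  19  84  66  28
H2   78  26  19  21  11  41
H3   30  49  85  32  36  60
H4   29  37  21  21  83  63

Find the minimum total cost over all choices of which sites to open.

139

Open {H1, H2}: assign each demand point to its cheapest open site.
  N1→H1 23, N2→H2 26, N3→H1 19, N4→H2 21, N5→H2 11, N6→H1 28
  shipping cost 128, fixed 11 → total 139.
Compare {H1, H2, H4}: shipping cost 128 + fixed 16 = 144.
Compare {H1, H2, H3}: shipping cost 128 + fixed 18 = 146.
Compare {H1, H2, H3, H4}: shipping cost 128 + fixed 23 = 151.
All other subsets cost ≥ 144. Minimum total cost: 139.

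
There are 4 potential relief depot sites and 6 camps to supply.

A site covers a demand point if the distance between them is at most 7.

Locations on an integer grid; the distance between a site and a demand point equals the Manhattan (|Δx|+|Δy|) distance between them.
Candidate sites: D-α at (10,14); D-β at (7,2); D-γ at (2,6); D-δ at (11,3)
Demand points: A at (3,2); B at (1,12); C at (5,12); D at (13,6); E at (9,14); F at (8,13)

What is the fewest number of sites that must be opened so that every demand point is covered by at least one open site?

Coverage sets (demand points within 7 of each site):
  D-α: {C, E, F}
  D-β: {A}
  D-γ: {A, B}
  D-δ: {D}
No 2 sites suffice: every size-2 union leaves at least one demand point uncovered.
But {D-α, D-γ, D-δ} covers everything, so the minimum is 3.

3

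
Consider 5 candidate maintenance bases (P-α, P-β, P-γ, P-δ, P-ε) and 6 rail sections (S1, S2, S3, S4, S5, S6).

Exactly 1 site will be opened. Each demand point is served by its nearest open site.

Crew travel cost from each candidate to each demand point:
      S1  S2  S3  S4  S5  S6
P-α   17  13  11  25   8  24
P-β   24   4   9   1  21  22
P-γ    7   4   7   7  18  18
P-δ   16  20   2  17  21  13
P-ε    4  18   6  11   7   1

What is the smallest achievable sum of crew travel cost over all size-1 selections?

Open {P-ε}.
  S1→P-ε 4, S2→P-ε 18, S3→P-ε 6, S4→P-ε 11, S5→P-ε 7, S6→P-ε 1  ⇒ total 47.
Compare {P-γ}: total 61.
Compare {P-β}: total 81.
No size-1 selection does better; minimum is 47.

47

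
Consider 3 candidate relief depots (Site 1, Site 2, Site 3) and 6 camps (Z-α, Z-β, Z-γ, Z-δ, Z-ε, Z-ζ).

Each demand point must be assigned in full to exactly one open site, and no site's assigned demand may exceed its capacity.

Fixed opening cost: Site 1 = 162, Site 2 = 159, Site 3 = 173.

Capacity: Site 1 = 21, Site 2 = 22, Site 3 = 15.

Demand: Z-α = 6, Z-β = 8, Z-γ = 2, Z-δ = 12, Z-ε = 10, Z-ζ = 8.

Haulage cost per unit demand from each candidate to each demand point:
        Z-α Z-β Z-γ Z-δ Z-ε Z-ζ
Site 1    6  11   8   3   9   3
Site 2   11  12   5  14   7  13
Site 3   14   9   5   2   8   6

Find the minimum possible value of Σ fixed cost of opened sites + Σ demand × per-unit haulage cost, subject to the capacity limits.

Open {Site 1, Site 2, Site 3}; cheapest assignment that respects the capacities:
  Site 1 (cap 21, load 14): Z-α, Z-ζ — cost 6×6 + 8×3 = 60
  Site 2 (cap 22, load 20): Z-β, Z-γ, Z-ε — cost 8×12 + 2×5 + 10×7 = 176
  Site 3 (cap 15, load 12): Z-δ — cost 12×2 = 24
  Shipping 260, fixed 494 → total 754.
  Any other capacity-feasible assignment to {Site 1, Site 2, Site 3} ships for at least 260.
Total demand is 46 and no other set of sites has combined capacity ≥ 46, so {Site 1, Site 2, Site 3} is the only feasible choice of open sites. Minimum: 754.

754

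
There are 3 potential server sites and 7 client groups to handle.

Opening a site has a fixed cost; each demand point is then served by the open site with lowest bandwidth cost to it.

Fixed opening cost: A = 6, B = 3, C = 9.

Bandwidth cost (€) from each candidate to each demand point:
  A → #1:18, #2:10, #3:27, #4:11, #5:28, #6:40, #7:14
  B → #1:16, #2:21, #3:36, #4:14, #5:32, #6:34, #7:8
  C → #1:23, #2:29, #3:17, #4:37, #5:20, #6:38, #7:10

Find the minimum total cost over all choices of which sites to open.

134

Open {A, B, C}: assign each demand point to its cheapest open site.
  #1→B 16, #2→A 10, #3→C 17, #4→A 11, #5→C 20, #6→B 34, #7→B 8
  bandwidth cost 116, fixed 18 → total 134.
Compare {A, C}: bandwidth cost 124 + fixed 15 = 139.
Compare {B, C}: bandwidth cost 130 + fixed 12 = 142.
Compare {A, B}: bandwidth cost 134 + fixed 9 = 143.
All other subsets cost ≥ 139. Minimum total cost: 134.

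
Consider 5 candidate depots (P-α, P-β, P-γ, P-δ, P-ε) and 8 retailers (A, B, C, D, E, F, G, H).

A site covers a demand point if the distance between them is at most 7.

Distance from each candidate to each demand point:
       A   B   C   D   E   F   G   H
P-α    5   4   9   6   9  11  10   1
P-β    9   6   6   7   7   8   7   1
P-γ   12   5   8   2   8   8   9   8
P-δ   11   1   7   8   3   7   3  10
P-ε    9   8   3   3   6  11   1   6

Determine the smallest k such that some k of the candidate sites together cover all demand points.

2

Coverage sets (demand points within 7 of each site):
  P-α: {A, B, D, H}
  P-β: {B, C, D, E, G, H}
  P-γ: {B, D}
  P-δ: {B, C, E, F, G}
  P-ε: {C, D, E, G, H}
No single site covers all 8 demand points.
But {P-α, P-δ} covers everything, so the minimum is 2.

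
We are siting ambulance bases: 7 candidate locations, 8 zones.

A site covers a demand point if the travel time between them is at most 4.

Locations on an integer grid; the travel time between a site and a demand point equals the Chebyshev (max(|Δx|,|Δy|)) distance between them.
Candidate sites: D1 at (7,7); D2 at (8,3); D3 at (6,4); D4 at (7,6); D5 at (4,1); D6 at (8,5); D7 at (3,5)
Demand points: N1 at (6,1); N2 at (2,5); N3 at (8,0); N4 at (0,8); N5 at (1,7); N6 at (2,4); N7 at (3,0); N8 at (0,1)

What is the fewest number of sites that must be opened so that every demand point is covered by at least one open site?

2

Coverage sets (demand points within 4 of each site):
  D1: {}
  D2: {N1, N3}
  D3: {N1, N2, N3, N6, N7}
  D4: {}
  D5: {N1, N2, N3, N6, N7, N8}
  D6: {N1}
  D7: {N1, N2, N4, N5, N6, N8}
No single site covers all 8 demand points.
But {D3, D7} covers everything, so the minimum is 2.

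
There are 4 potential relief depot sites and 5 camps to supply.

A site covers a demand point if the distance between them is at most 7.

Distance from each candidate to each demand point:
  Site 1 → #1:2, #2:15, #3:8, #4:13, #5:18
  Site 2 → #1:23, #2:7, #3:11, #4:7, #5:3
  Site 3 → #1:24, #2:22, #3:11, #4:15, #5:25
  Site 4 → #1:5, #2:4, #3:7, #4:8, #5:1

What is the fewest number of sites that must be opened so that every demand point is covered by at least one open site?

2

Coverage sets (demand points within 7 of each site):
  Site 1: {#1}
  Site 2: {#2, #4, #5}
  Site 3: {}
  Site 4: {#1, #2, #3, #5}
No single site covers all 5 demand points.
But {Site 2, Site 4} covers everything, so the minimum is 2.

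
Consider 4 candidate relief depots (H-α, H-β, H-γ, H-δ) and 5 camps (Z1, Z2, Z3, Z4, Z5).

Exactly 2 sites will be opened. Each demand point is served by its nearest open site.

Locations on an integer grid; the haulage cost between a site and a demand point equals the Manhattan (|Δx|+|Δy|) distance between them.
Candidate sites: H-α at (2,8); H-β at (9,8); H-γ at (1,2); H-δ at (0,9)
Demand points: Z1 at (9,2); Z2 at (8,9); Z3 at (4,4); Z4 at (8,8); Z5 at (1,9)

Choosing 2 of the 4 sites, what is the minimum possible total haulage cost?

Open {H-α, H-β}.
  Z1→H-β 6, Z2→H-β 2, Z3→H-α 6, Z4→H-β 1, Z5→H-α 2  ⇒ total 17.
Compare {H-β, H-δ}: total 19.
Compare {H-β, H-γ}: total 21.
No size-2 selection does better; minimum is 17.

17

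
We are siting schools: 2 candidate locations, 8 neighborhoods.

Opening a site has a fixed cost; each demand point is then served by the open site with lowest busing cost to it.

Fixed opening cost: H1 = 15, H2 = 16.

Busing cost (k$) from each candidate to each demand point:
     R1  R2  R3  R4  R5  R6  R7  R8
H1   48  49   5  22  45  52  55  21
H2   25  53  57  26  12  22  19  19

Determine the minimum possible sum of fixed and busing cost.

Open {H1, H2}: assign each demand point to its cheapest open site.
  R1→H2 25, R2→H1 49, R3→H1 5, R4→H1 22, R5→H2 12, R6→H2 22, R7→H2 19, R8→H2 19
  busing cost 173, fixed 31 → total 204.
Compare {H2}: busing cost 233 + fixed 16 = 249.
Compare {H1}: busing cost 297 + fixed 15 = 312.

204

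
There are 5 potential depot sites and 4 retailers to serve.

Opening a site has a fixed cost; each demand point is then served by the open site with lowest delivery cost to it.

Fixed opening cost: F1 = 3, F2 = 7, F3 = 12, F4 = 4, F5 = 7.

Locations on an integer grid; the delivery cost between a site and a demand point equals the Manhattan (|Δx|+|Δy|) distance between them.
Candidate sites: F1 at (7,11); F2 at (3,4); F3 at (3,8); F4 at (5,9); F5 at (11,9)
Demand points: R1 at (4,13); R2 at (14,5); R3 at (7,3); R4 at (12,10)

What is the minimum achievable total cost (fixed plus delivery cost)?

32

Open {F1, F5}: assign each demand point to its cheapest open site.
  R1→F1 5, R2→F5 7, R3→F1 8, R4→F5 2
  delivery cost 22, fixed 10 → total 32.
Compare {F4, F5}: delivery cost 22 + fixed 11 = 33.
Compare {F1}: delivery cost 32 + fixed 3 = 35.
Compare {F1, F2, F5}: delivery cost 19 + fixed 17 = 36.
All other subsets cost ≥ 33. Minimum total cost: 32.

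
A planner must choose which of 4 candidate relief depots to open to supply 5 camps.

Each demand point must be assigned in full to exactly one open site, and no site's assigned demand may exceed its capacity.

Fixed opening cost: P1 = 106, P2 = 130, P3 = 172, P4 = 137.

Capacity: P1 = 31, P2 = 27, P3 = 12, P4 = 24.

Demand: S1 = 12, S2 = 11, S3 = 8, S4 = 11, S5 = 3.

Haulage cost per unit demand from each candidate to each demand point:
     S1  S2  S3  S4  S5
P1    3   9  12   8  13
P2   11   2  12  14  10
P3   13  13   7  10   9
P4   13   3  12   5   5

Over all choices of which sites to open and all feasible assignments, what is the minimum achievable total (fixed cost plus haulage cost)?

502

Open {P1, P4}; cheapest assignment that respects the capacities:
  P1 (cap 31, load 23): S1, S3, S5 — cost 12×3 + 8×12 + 3×13 = 171
  P4 (cap 24, load 22): S2, S4 — cost 11×3 + 11×5 = 88
  Shipping 259, fixed 243 → total 502.
  Any other capacity-feasible assignment to {P1, P4} ships for at least 259.
Compare {P1, P2}: its best feasible assignment gives total 508.
Compare {P2, P4}: its best feasible assignment gives total 587.
Every other set of open sites that can feasibly serve all demand totals ≥ 508 even under its best assignment. Minimum: 502.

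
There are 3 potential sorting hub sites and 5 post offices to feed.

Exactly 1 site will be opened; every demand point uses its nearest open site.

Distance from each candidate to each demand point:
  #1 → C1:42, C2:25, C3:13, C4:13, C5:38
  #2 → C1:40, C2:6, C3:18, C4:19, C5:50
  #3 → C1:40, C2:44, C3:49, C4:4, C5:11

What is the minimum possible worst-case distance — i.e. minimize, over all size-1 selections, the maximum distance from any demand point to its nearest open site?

Open {#1}.
  Farthest demand point is C1 at distance 42 (to #1); all others are ≤ 42.
With {#3} the worst case is 49.
With {#2} the worst case is 50.
No size-1 selection achieves below 42.

42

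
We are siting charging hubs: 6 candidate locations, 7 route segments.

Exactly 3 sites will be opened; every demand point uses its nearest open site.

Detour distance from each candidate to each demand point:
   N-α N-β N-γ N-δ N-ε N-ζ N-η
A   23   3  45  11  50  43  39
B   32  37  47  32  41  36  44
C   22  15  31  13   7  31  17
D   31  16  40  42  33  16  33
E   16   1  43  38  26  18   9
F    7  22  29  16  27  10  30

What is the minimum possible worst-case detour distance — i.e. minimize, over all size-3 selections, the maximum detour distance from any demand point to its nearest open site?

29

Open {A, C, F}.
  Farthest demand point is N-γ at detour distance 29 (to F); all others are ≤ 29.
With {A, E, F} the worst case is 29.
With {B, C, F} the worst case is 29.
No size-3 selection achieves below 29.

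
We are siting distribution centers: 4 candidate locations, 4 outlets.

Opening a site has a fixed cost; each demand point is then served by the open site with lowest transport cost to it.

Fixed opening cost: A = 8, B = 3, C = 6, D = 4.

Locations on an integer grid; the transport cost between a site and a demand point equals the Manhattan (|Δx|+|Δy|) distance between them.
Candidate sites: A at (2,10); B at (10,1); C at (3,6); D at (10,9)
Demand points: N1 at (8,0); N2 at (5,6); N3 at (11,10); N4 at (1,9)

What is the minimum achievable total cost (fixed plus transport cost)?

Open {B, C, D}: assign each demand point to its cheapest open site.
  N1→B 3, N2→C 2, N3→D 2, N4→C 5
  transport cost 12, fixed 13 → total 25.
Compare {B, C}: transport cost 20 + fixed 9 = 29.
Compare {B, D}: transport cost 22 + fixed 7 = 29.
Compare {A, B, D}: transport cost 14 + fixed 15 = 29.
All other subsets cost ≥ 29. Minimum total cost: 25.

25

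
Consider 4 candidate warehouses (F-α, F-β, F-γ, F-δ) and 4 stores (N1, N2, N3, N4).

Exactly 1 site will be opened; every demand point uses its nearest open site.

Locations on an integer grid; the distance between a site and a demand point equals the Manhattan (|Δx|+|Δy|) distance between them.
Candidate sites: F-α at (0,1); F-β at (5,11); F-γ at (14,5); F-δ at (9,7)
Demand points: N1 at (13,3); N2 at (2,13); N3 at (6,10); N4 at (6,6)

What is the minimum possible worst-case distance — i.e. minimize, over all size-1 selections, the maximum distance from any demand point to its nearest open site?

13

Open {F-δ}.
  Farthest demand point is N2 at distance 13 (to F-δ); all others are ≤ 13.
With {F-α} the worst case is 15.
With {F-β} the worst case is 16.
No size-1 selection achieves below 13.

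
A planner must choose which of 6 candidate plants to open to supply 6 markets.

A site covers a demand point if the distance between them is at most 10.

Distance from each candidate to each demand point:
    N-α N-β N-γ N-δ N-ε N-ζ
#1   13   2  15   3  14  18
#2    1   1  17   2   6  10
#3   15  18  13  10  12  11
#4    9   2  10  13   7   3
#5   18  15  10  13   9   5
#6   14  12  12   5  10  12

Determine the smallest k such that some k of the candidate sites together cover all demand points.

Coverage sets (demand points within 10 of each site):
  #1: {N-β, N-δ}
  #2: {N-α, N-β, N-δ, N-ε, N-ζ}
  #3: {N-δ}
  #4: {N-α, N-β, N-γ, N-ε, N-ζ}
  #5: {N-γ, N-ε, N-ζ}
  #6: {N-δ, N-ε}
No single site covers all 6 demand points.
But {#1, #4} covers everything, so the minimum is 2.

2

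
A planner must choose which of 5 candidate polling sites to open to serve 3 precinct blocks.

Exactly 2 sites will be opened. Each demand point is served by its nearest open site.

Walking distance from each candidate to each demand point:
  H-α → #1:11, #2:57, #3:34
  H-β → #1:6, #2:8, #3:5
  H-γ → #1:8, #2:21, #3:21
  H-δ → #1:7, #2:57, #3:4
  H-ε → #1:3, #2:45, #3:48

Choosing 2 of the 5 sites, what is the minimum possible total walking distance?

16

Open {H-β, H-ε}.
  #1→H-ε 3, #2→H-β 8, #3→H-β 5  ⇒ total 16.
Compare {H-β, H-δ}: total 18.
Compare {H-α, H-β}: total 19.
No size-2 selection does better; minimum is 16.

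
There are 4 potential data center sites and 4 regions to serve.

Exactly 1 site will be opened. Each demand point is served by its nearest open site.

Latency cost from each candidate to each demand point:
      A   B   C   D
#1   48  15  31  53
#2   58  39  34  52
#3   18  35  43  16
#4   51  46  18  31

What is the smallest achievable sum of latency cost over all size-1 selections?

112

Open {#3}.
  A→#3 18, B→#3 35, C→#3 43, D→#3 16  ⇒ total 112.
Compare {#4}: total 146.
Compare {#1}: total 147.
No size-1 selection does better; minimum is 112.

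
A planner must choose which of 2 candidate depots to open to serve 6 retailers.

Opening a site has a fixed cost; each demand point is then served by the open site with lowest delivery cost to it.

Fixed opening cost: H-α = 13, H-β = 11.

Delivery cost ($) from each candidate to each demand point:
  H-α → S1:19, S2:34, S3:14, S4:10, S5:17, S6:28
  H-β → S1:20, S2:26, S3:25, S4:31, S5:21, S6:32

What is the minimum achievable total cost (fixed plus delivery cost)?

Open {H-α}: assign each demand point to its cheapest open site.
  S1→H-α 19, S2→H-α 34, S3→H-α 14, S4→H-α 10, S5→H-α 17, S6→H-α 28
  delivery cost 122, fixed 13 → total 135.
Compare {H-α, H-β}: delivery cost 114 + fixed 24 = 138.
Compare {H-β}: delivery cost 155 + fixed 11 = 166.

135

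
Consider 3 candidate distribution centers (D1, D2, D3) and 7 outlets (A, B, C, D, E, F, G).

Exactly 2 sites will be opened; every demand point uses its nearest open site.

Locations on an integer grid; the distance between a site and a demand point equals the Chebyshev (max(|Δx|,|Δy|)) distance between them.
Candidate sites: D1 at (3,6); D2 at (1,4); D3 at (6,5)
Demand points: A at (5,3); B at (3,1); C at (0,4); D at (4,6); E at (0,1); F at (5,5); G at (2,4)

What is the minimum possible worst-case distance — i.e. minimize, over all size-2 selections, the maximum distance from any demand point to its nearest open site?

3

Open {D1, D2}.
  Farthest demand point is A at distance 3 (to D1); all others are ≤ 3.
With {D2, D3} the worst case is 3.
With {D1, D3} the worst case is 5.
No size-2 selection achieves below 3.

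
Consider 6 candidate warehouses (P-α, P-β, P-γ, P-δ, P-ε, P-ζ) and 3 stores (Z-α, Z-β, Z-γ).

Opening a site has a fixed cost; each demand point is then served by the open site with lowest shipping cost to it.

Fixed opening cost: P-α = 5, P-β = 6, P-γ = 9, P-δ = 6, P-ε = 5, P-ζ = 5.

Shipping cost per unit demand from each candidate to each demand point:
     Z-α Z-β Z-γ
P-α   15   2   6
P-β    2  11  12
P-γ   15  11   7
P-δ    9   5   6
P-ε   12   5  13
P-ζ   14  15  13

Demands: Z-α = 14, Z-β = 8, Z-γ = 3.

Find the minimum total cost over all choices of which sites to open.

Open {P-α, P-β}: assign each demand point to its cheapest open site.
  Z-α→P-β 14×2=28, Z-β→P-α 8×2=16, Z-γ→P-α 3×6=18
  shipping cost 62, fixed 11 → total 73.
Compare {P-α, P-β, P-ε}: shipping cost 62 + fixed 16 = 78.
Compare {P-α, P-β, P-ζ}: shipping cost 62 + fixed 16 = 78.
Compare {P-α, P-β, P-δ}: shipping cost 62 + fixed 17 = 79.
All other subsets cost ≥ 78. Minimum total cost: 73.

73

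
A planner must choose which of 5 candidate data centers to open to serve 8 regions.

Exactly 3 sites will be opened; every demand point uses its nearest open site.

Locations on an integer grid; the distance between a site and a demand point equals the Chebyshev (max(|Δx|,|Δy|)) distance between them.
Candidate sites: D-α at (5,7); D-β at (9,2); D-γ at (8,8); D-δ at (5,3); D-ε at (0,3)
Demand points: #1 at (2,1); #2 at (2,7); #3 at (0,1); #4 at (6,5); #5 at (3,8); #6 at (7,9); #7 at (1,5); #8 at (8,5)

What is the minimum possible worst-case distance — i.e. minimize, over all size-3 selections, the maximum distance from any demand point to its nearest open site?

Open {D-α, D-β, D-ε}.
  Farthest demand point is #2 at distance 3 (to D-α); all others are ≤ 3.
With {D-α, D-γ, D-ε} the worst case is 3.
With {D-α, D-δ, D-ε} the worst case is 3.
No size-3 selection achieves below 3.

3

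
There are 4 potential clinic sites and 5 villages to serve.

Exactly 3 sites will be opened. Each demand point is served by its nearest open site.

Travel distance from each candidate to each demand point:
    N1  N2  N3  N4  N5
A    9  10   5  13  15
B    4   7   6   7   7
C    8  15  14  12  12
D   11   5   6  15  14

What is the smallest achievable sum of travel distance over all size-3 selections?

Open {A, B, D}.
  N1→B 4, N2→D 5, N3→A 5, N4→B 7, N5→B 7  ⇒ total 28.
Compare {B, C, D}: total 29.
Compare {A, B, C}: total 30.
No size-3 selection does better; minimum is 28.

28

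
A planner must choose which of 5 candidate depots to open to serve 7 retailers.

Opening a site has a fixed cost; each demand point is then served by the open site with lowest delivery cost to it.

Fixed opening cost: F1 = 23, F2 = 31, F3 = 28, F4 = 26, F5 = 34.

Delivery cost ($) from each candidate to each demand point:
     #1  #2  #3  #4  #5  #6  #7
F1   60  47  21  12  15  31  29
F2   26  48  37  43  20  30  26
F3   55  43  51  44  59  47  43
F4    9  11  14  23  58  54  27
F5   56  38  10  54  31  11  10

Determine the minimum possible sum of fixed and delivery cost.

161

Open {F1, F4, F5}: assign each demand point to its cheapest open site.
  #1→F4 9, #2→F4 11, #3→F5 10, #4→F1 12, #5→F1 15, #6→F5 11, #7→F5 10
  delivery cost 78, fixed 83 → total 161.
Compare {F4, F5}: delivery cost 105 + fixed 60 = 165.
Compare {F1, F4}: delivery cost 119 + fixed 49 = 168.
Compare {F2, F4, F5}: delivery cost 94 + fixed 91 = 185.
All other subsets cost ≥ 165. Minimum total cost: 161.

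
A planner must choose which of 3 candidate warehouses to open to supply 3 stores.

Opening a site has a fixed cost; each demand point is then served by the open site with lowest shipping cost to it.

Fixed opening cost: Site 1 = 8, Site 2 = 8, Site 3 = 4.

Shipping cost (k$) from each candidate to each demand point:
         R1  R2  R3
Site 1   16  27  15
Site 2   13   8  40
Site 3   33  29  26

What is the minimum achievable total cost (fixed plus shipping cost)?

52

Open {Site 1, Site 2}: assign each demand point to its cheapest open site.
  R1→Site 2 13, R2→Site 2 8, R3→Site 1 15
  shipping cost 36, fixed 16 → total 52.
Compare {Site 1, Site 2, Site 3}: shipping cost 36 + fixed 20 = 56.
Compare {Site 2, Site 3}: shipping cost 47 + fixed 12 = 59.
Compare {Site 1}: shipping cost 58 + fixed 8 = 66.
All other subsets cost ≥ 56. Minimum total cost: 52.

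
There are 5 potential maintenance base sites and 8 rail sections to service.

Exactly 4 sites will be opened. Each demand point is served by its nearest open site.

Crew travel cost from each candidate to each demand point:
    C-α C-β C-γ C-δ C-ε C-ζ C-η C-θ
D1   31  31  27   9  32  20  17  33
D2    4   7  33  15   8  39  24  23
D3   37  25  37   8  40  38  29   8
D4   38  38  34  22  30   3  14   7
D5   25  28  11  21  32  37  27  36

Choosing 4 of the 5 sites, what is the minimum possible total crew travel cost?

62

Open {D2, D3, D4, D5}.
  C-α→D2 4, C-β→D2 7, C-γ→D5 11, C-δ→D3 8, C-ε→D2 8, C-ζ→D4 3, C-η→D4 14, C-θ→D4 7  ⇒ total 62.
Compare {D1, D2, D4, D5}: total 63.
Compare {D1, D2, D3, D4}: total 78.
No size-4 selection does better; minimum is 62.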